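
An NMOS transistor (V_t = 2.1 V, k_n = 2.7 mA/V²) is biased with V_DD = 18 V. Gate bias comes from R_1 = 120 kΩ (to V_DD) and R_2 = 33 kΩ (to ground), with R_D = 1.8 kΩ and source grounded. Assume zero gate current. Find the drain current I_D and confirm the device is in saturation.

V_G = V_DD·R_2/(R_1+R_2) = 18×33/153 = 3.88 V. With the source grounded, V_GS = V_G = 3.88 V.
Assume saturation: I_D = (k_n/2)(V_GS − V_t)² = (2.7/2)×(3.88 − 2.1)² = 1.35×1.78² = 4.29 mA.
V_DS = V_DD − I_D·R_D = 18 − 4.29×1.8 = 10.3 V.
Saturation requires V_DS ≥ V_GS − V_t = 1.78 V; 10.3 ≥ 1.78 ✓.

I_D ≈ 4.3 mA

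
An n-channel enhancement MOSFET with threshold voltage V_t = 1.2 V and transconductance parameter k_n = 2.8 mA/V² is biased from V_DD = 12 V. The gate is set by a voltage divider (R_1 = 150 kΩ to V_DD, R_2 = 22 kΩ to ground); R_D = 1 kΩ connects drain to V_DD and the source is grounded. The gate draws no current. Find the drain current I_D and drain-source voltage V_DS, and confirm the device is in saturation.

I_D ≈ 0.16 mA, V_DS ≈ 12 V

V_G = V_DD·R_2/(R_1+R_2) = 12×22/172 = 1.53 V. With the source grounded, V_GS = V_G = 1.53 V.
Assume saturation: I_D = (k_n/2)(V_GS − V_t)² = (2.8/2)×(1.53 − 1.2)² = 1.4×0.335² = 0.157 mA.
V_DS = V_DD − I_D·R_D = 12 − 0.157×1 = 11.8 V.
Saturation requires V_DS ≥ V_GS − V_t = 0.335 V; 11.8 ≥ 0.335 ✓.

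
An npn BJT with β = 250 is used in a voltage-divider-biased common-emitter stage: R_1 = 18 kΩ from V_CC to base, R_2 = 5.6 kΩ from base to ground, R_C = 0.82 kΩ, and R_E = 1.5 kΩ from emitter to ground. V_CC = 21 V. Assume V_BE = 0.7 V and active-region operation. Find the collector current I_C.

Thevenize the base divider: V_Th = V_CC·R_2/(R_1+R_2) = 21×5.6/23.6 = 4.98 V, R_Th = R_1‖R_2 = 4.27 kΩ.
Base-emitter loop: V_Th = I_B·R_Th + V_BE + (β+1)I_B·R_E, so I_B = (4.98 − 0.7) / (4.27 + 251×1.5) = 0.0112 mA.
I_C = β·I_B = 250×0.0112 = 2.81 mA, and I_E = (β+1)I_B = 2.82 mA.
V_CE = V_CC − I_C·R_C − I_E·R_E = 21 − 2.81×0.82 − 2.82×1.5 = 14.5 V.
V_CE = 14.5 V > 0.2 V confirms active-region operation.

I_C ≈ 2.8 mA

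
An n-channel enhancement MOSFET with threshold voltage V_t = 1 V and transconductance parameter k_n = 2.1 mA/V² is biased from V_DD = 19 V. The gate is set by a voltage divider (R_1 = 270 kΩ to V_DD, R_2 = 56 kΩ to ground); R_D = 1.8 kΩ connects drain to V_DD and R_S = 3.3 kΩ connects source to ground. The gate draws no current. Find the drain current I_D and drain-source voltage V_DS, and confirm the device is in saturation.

I_D ≈ 0.48 mA, V_DS ≈ 17 V

V_G = V_DD·R_2/(R_1+R_2) = 19×56/326 = 3.26 V.
Assume saturation: I_D = (k_n/2)(V_GS − V_t)² with V_GS = V_G − I_D·R_S = 3.26 − 3.3·I_D.
Substituting gives 11.4·I_D² − 16.7·I_D + 5.38 = 0, with roots I_D = 0.481 or 0.979 mA.
The root I_D = 0.979 mA gives V_GS = 0.0346 V ≤ V_t, so take I_D = 0.481 mA.
Then V_GS = 1.68 V and V_DS = V_DD − I_D(R_D+R_S) = 19 − 0.481×5.1 = 16.5 V.
Saturation requires V_DS ≥ V_GS − V_t = 0.677 V; 16.5 ≥ 0.677 ✓.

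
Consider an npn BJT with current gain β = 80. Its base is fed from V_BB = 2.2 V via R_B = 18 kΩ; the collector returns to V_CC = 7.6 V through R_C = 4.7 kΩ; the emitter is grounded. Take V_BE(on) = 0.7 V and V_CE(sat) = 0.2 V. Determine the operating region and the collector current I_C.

Assume active: I_B = (2.2 − 0.7)/18 = 0.0833 mA, giving I_C = β·I_B = 6.67 mA.
But then V_CE = 7.6 − 6.67×4.7 = -23.7 V < V_CE(sat) = 0.2 V — impossible in the active region.
So the transistor is saturated. With V_CE = 0.2 V, I_C = (V_CC − 0.2)/R_C = 7.4/4.7 = 1.57 mA.
Check: β·I_B = 6.67 mA > I_C = 1.57 mA, confirming saturation.

saturation; I_C ≈ 1.6 mA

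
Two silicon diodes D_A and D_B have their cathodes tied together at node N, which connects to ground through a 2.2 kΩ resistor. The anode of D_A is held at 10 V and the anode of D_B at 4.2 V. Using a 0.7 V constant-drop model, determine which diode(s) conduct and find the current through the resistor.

Assume both conduct. Then node N would need to be at both 10−0.7 = 9.3 V and 4.2−0.7 = 3.5 V, which is impossible.
Assume only D_A conducts: V_N = 10 − 0.7 = 9.3 V, so I_R = 9.3/2.2 = 4.23 mA.
Check D_B: its anode-to-cathode voltage is 4.2 − 9.3 = -5.1 V < 0.7 V, so it is off. The assumption is consistent.

Only D_A conducts; I_R ≈ 4.2 mA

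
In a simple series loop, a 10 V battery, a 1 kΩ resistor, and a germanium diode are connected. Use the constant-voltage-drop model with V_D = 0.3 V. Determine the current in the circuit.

KVL around the loop: 10 = V_D + I·R = 0.3 + I × 1 kΩ.
So I = (10 − 0.3) / 1 kΩ = 9.7 / 1 = 9.7 mA.

I ≈ 9.7 mA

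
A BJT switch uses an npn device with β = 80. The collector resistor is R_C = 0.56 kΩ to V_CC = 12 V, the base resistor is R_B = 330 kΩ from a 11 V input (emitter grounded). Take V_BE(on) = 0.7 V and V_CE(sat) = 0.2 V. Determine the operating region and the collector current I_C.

active; I_C ≈ 2.5 mA

Assume active. Base-emitter loop: I_B = (V_BB − V_BE)/R_B = (11 − 0.7)/330 = 0.0312 mA.
I_C = β·I_B = 80×0.0312 = 2.5 mA.
V_CE = V_CC − I_C·R_C = 12 − 2.5×0.56 = 10.6 V > V_CE(sat), so the active-region assumption holds.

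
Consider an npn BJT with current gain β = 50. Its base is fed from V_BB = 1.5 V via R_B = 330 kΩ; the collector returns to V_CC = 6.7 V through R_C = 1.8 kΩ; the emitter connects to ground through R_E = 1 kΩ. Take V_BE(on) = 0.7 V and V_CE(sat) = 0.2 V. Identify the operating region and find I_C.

Assume active. Base-emitter loop: I_B = (V_BB − V_BE)/(R_B + (β+1)R_E) = (1.5 − 0.7)/(330 + 51×1) = 0.0021 mA.
I_C = β·I_B = 50×0.0021 = 0.105 mA.
V_CE = V_CC − I_C·R_C − I_E·R_E = 6.7 − 0.105×1.8 − 0.107×1 = 6.4 V > V_CE(sat), so the active-region assumption holds.

active; I_C ≈ 0.1 mA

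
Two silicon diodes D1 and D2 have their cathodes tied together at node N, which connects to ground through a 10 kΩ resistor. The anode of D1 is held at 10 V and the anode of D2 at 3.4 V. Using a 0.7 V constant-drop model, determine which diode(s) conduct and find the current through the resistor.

Only D1 conducts; I_R ≈ 0.93 mA

Assume both conduct. Then node N would need to be at both 10−0.7 = 9.3 V and 3.4−0.7 = 2.7 V, which is impossible.
Assume only D1 conducts: V_N = 10 − 0.7 = 9.3 V, so I_R = 9.3/10 = 0.93 mA.
Check D2: its anode-to-cathode voltage is 3.4 − 9.3 = -5.9 V < 0.7 V, so it is off. The assumption is consistent.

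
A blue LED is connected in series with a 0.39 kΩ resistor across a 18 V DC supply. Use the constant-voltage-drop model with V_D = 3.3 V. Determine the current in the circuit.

I ≈ 38 mA

KVL around the loop: 18 = V_D + I·R = 3.3 + I × 0.39 kΩ.
So I = (18 − 3.3) / 0.39 kΩ = 14.7 / 0.39 = 37.7 mA.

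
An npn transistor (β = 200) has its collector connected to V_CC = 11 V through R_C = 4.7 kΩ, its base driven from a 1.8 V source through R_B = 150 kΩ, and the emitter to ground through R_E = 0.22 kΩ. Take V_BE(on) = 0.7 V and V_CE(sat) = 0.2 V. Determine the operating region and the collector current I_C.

active; I_C ≈ 1.1 mA

Assume active. Base-emitter loop: I_B = (V_BB − V_BE)/(R_B + (β+1)R_E) = (1.8 − 0.7)/(150 + 201×0.22) = 0.00566 mA.
I_C = β·I_B = 200×0.00566 = 1.13 mA.
V_CE = V_CC − I_C·R_C − I_E·R_E = 11 − 1.13×4.7 − 1.14×0.22 = 5.43 V > V_CE(sat), so the active-region assumption holds.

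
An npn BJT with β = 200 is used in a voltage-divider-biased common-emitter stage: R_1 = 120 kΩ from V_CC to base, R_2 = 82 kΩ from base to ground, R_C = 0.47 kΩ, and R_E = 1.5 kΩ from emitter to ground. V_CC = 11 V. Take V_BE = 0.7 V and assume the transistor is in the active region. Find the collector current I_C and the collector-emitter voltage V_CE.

Thevenize the base divider: V_Th = V_CC·R_2/(R_1+R_2) = 11×82/202 = 4.47 V, R_Th = R_1‖R_2 = 48.7 kΩ.
Base-emitter loop: V_Th = I_B·R_Th + V_BE + (β+1)I_B·R_E, so I_B = (4.47 − 0.7) / (48.7 + 201×1.5) = 0.0108 mA.
I_C = β·I_B = 200×0.0108 = 2.15 mA, and I_E = (β+1)I_B = 2.16 mA.
V_CE = V_CC − I_C·R_C − I_E·R_E = 11 − 2.15×0.47 − 2.16×1.5 = 6.75 V.
V_CE = 6.75 V > 0.2 V confirms active-region operation.

I_C ≈ 2.2 mA, V_CE ≈ 6.7 V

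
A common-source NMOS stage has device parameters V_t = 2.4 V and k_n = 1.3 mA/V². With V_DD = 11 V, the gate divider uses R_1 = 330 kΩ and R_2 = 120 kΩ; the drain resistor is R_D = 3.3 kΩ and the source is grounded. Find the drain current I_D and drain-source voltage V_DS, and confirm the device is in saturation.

V_G = V_DD·R_2/(R_1+R_2) = 11×120/450 = 2.93 V. With the source grounded, V_GS = V_G = 2.93 V.
Assume saturation: I_D = (k_n/2)(V_GS − V_t)² = (1.3/2)×(2.93 − 2.4)² = 0.65×0.533² = 0.185 mA.
V_DS = V_DD − I_D·R_D = 11 − 0.185×3.3 = 10.4 V.
Saturation requires V_DS ≥ V_GS − V_t = 0.533 V; 10.4 ≥ 0.533 ✓.

I_D ≈ 0.18 mA, V_DS ≈ 10 V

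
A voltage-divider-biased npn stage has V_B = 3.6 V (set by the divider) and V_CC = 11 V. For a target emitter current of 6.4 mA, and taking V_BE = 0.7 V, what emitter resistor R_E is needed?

R_E ≈ 0.45 kΩ

V_E = V_B − V_BE = 3.6 − 0.7 = 2.9 V.
R_E = V_E / I_E = 2.9 / 6.4 = 0.453 kΩ.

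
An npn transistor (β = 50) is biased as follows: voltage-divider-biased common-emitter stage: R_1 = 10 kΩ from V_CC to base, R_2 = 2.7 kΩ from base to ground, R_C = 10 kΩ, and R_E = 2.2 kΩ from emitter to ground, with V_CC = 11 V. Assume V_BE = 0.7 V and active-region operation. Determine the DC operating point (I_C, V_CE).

I_C ≈ 0.72 mA, V_CE ≈ 2.2 V

Thevenize the base divider: V_Th = V_CC·R_2/(R_1+R_2) = 11×2.7/12.7 = 2.34 V, R_Th = R_1‖R_2 = 2.13 kΩ.
Base-emitter loop: V_Th = I_B·R_Th + V_BE + (β+1)I_B·R_E, so I_B = (2.34 − 0.7) / (2.13 + 51×2.2) = 0.0143 mA.
I_C = β·I_B = 50×0.0143 = 0.717 mA, and I_E = (β+1)I_B = 0.731 mA.
V_CE = V_CC − I_C·R_C − I_E·R_E = 11 − 0.717×10 − 0.731×2.2 = 2.23 V.
V_CE = 2.23 V > 0.2 V confirms active-region operation.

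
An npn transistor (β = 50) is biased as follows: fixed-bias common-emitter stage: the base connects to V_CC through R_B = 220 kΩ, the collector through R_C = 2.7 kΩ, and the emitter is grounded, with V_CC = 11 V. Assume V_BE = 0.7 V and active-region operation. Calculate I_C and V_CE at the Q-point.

Base loop: V_CC = I_B·R_B + V_BE, so I_B = (11 − 0.7)/220 kΩ = 0.0468 mA.
In the active region I_C = β·I_B = 50 × 0.0468 = 2.34 mA.
Collector loop: V_CE = V_CC − I_C·R_C = 11 − 2.34×2.7 = 4.68 V.
Since V_CE = 4.68 V > V_CE(sat) ≈ 0.2 V, the transistor is in the active region as assumed.

I_C ≈ 2.3 mA, V_CE ≈ 4.7 V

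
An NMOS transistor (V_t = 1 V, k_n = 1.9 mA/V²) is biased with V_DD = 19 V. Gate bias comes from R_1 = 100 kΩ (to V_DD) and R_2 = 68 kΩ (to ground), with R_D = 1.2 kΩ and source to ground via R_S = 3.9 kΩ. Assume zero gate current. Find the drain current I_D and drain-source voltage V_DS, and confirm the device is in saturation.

I_D ≈ 1.4 mA, V_DS ≈ 12 V

V_G = V_DD·R_2/(R_1+R_2) = 19×68/168 = 7.69 V.
Assume saturation: I_D = (k_n/2)(V_GS − V_t)² with V_GS = V_G − I_D·R_S = 7.69 − 3.9·I_D.
Substituting gives 14.4·I_D² − 50.6·I_D + 42.5 = 0, with roots I_D = 1.4 or 2.1 mA.
The root I_D = 2.1 mA gives V_GS = -0.486 V ≤ V_t, so take I_D = 1.4 mA.
Then V_GS = 2.22 V and V_DS = V_DD − I_D(R_D+R_S) = 19 − 1.4×5.1 = 11.8 V.
Saturation requires V_DS ≥ V_GS − V_t = 1.22 V; 11.8 ≥ 1.22 ✓.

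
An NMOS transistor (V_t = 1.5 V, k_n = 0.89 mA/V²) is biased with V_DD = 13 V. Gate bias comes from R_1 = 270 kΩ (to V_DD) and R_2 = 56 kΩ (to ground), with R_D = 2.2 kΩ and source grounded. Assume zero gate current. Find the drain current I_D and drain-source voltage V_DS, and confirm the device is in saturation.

V_G = V_DD·R_2/(R_1+R_2) = 13×56/326 = 2.23 V. With the source grounded, V_GS = V_G = 2.23 V.
Assume saturation: I_D = (k_n/2)(V_GS − V_t)² = (0.89/2)×(2.23 − 1.5)² = 0.445×0.733² = 0.239 mA.
V_DS = V_DD − I_D·R_D = 13 − 0.239×2.2 = 12.5 V.
Saturation requires V_DS ≥ V_GS − V_t = 0.733 V; 12.5 ≥ 0.733 ✓.

I_D ≈ 0.24 mA, V_DS ≈ 12 V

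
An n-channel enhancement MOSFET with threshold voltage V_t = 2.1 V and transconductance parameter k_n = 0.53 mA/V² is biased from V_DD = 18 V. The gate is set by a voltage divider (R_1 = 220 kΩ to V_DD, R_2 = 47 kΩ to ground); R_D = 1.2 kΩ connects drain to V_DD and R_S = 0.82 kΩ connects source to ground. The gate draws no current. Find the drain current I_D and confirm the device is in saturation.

V_G = V_DD·R_2/(R_1+R_2) = 18×47/267 = 3.17 V.
Assume saturation: I_D = (k_n/2)(V_GS − V_t)² with V_GS = V_G − I_D·R_S = 3.17 − 0.82·I_D.
Substituting gives 0.178·I_D² − 1.46·I_D + 0.303 = 0, with roots I_D = 0.212 or 8.01 mA.
The root I_D = 8.01 mA gives V_GS = -3.4 V ≤ V_t, so take I_D = 0.212 mA.
Then V_GS = 2.99 V and V_DS = V_DD − I_D(R_D+R_S) = 18 − 0.212×2.02 = 17.6 V.
Saturation requires V_DS ≥ V_GS − V_t = 0.895 V; 17.6 ≥ 0.895 ✓.

I_D ≈ 0.21 mA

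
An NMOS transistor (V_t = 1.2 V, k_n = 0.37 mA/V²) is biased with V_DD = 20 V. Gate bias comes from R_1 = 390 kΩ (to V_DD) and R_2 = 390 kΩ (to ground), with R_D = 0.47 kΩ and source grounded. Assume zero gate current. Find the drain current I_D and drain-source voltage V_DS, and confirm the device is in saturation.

V_G = V_DD·R_2/(R_1+R_2) = 20×390/780 = 10 V. With the source grounded, V_GS = V_G = 10 V.
Assume saturation: I_D = (k_n/2)(V_GS − V_t)² = (0.37/2)×(10 − 1.2)² = 0.185×8.8² = 14.3 mA.
V_DS = V_DD − I_D·R_D = 20 − 14.3×0.47 = 13.3 V.
Saturation requires V_DS ≥ V_GS − V_t = 8.8 V; 13.3 ≥ 8.8 ✓.

I_D ≈ 14 mA, V_DS ≈ 13 V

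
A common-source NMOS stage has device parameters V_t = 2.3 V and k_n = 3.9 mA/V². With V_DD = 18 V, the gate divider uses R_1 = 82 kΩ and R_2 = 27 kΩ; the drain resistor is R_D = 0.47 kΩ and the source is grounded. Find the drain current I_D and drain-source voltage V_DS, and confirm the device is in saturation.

V_G = V_DD·R_2/(R_1+R_2) = 18×27/109 = 4.46 V. With the source grounded, V_GS = V_G = 4.46 V.
Assume saturation: I_D = (k_n/2)(V_GS − V_t)² = (3.9/2)×(4.46 − 2.3)² = 1.95×2.16² = 9.09 mA.
V_DS = V_DD − I_D·R_D = 18 − 9.09×0.47 = 13.7 V.
Saturation requires V_DS ≥ V_GS − V_t = 2.16 V; 13.7 ≥ 2.16 ✓.

I_D ≈ 9.1 mA, V_DS ≈ 14 V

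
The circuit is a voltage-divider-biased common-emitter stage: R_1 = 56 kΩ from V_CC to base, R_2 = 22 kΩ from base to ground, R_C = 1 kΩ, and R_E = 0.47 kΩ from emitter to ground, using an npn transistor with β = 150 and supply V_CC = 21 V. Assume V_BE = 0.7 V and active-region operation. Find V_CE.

Thevenize the base divider: V_Th = V_CC·R_2/(R_1+R_2) = 21×22/78 = 5.92 V, R_Th = R_1‖R_2 = 15.8 kΩ.
Base-emitter loop: V_Th = I_B·R_Th + V_BE + (β+1)I_B·R_E, so I_B = (5.92 − 0.7) / (15.8 + 151×0.47) = 0.0602 mA.
I_C = β·I_B = 150×0.0602 = 9.03 mA, and I_E = (β+1)I_B = 9.09 mA.
V_CE = V_CC − I_C·R_C − I_E·R_E = 21 − 9.03×1 − 9.09×0.47 = 7.7 V.
V_CE = 7.7 V > 0.2 V confirms active-region operation.

V_CE ≈ 7.7 V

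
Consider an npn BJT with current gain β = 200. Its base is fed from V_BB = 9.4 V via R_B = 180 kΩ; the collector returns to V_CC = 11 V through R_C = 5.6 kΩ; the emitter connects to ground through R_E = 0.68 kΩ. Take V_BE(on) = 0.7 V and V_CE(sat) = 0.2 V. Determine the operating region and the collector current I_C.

Assume active: I_B = (9.4 − 0.7)/(180 + 201×0.68) = 0.0275 mA, I_C = β·I_B = 5.49 mA.
Then V_CE = 11 − 5.49×5.6 − 5.52×0.68 = -23.5 V < 0.2 V — the active assumption fails.
Re-solve with V_CE = 0.2 V. KCL at the emitter: V_E/R_E = (V_BB−0.7−V_E)/R_B + (V_CC−0.2−V_E)/R_C, giving V_E = 1.19 V.
I_C = (V_CC − 0.2 − V_E)/R_C = (10.8 − 1.19)/5.6 = 1.72 mA.
Check: I_B = (8.7 − 1.19)/180 = 0.0417 mA, and β·I_B = 8.34 mA > I_C, confirming saturation.

saturation; I_C ≈ 1.7 mA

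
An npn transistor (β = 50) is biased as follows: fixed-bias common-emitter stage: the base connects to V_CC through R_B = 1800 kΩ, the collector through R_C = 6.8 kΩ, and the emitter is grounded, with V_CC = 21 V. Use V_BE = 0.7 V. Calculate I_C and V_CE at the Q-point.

I_C ≈ 0.56 mA, V_CE ≈ 17 V

Base loop: V_CC = I_B·R_B + V_BE, so I_B = (21 − 0.7)/1800 kΩ = 0.0113 mA.
In the active region I_C = β·I_B = 50 × 0.0113 = 0.564 mA.
Collector loop: V_CE = V_CC − I_C·R_C = 21 − 0.564×6.8 = 17.2 V.
Since V_CE = 17.2 V > V_CE(sat) ≈ 0.2 V, the transistor is in the active region as assumed.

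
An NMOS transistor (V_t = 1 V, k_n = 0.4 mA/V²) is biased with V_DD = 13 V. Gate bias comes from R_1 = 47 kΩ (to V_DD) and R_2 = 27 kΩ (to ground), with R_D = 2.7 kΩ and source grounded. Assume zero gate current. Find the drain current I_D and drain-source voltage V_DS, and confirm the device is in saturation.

V_G = V_DD·R_2/(R_1+R_2) = 13×27/74 = 4.74 V. With the source grounded, V_GS = V_G = 4.74 V.
Assume saturation: I_D = (k_n/2)(V_GS − V_t)² = (0.4/2)×(4.74 − 1)² = 0.2×3.74² = 2.8 mA.
V_DS = V_DD − I_D·R_D = 13 − 2.8×2.7 = 5.43 V.
Saturation requires V_DS ≥ V_GS − V_t = 3.74 V; 5.43 ≥ 3.74 ✓.

I_D ≈ 2.8 mA, V_DS ≈ 5.4 V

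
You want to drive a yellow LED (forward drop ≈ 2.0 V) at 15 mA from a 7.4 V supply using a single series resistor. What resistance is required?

R ≈ 0.36 kΩ

The resistor drops V_S − V_D = 7.4 − 2.0 = 5.4 V at 15 mA.
R = 5.4 V / 15 mA = 0.36 kΩ.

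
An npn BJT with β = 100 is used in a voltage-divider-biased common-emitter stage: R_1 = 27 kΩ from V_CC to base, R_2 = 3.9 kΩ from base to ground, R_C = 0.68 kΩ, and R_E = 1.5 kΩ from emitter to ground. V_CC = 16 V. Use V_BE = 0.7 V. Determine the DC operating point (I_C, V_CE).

I_C ≈ 0.85 mA, V_CE ≈ 14 V

Thevenize the base divider: V_Th = V_CC·R_2/(R_1+R_2) = 16×3.9/30.9 = 2.02 V, R_Th = R_1‖R_2 = 3.41 kΩ.
Base-emitter loop: V_Th = I_B·R_Th + V_BE + (β+1)I_B·R_E, so I_B = (2.02 − 0.7) / (3.41 + 101×1.5) = 0.00852 mA.
I_C = β·I_B = 100×0.00852 = 0.852 mA, and I_E = (β+1)I_B = 0.86 mA.
V_CE = V_CC − I_C·R_C − I_E·R_E = 16 − 0.852×0.68 − 0.86×1.5 = 14.1 V.
V_CE = 14.1 V > 0.2 V confirms active-region operation.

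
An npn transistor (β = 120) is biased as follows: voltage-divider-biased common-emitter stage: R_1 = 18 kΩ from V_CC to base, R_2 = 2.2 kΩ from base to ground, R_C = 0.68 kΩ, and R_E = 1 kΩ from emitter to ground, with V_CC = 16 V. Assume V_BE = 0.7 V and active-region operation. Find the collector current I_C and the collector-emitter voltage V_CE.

I_C ≈ 1 mA, V_CE ≈ 14 V

Thevenize the base divider: V_Th = V_CC·R_2/(R_1+R_2) = 16×2.2/20.2 = 1.74 V, R_Th = R_1‖R_2 = 1.96 kΩ.
Base-emitter loop: V_Th = I_B·R_Th + V_BE + (β+1)I_B·R_E, so I_B = (1.74 − 0.7) / (1.96 + 121×1) = 0.00848 mA.
I_C = β·I_B = 120×0.00848 = 1.02 mA, and I_E = (β+1)I_B = 1.03 mA.
V_CE = V_CC − I_C·R_C − I_E·R_E = 16 − 1.02×0.68 − 1.03×1 = 14.3 V.
V_CE = 14.3 V > 0.2 V confirms active-region operation.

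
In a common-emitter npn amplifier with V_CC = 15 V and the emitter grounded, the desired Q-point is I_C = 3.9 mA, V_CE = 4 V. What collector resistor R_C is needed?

R_C ≈ 2.8 kΩ

Collector loop: V_CC = I_C·R_C + V_CE.
R_C = (V_CC − V_CE)/I_C = (15 − 4)/3.9 = 2.82 kΩ.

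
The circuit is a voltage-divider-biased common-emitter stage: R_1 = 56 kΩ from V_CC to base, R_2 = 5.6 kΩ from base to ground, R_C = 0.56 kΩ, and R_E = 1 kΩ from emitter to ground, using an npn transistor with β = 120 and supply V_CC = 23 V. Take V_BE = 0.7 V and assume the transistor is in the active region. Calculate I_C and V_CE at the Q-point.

I_C ≈ 1.3 mA, V_CE ≈ 21 V

Thevenize the base divider: V_Th = V_CC·R_2/(R_1+R_2) = 23×5.6/61.6 = 2.09 V, R_Th = R_1‖R_2 = 5.09 kΩ.
Base-emitter loop: V_Th = I_B·R_Th + V_BE + (β+1)I_B·R_E, so I_B = (2.09 − 0.7) / (5.09 + 121×1) = 0.011 mA.
I_C = β·I_B = 120×0.011 = 1.32 mA, and I_E = (β+1)I_B = 1.33 mA.
V_CE = V_CC − I_C·R_C − I_E·R_E = 23 − 1.32×0.56 − 1.33×1 = 20.9 V.
V_CE = 20.9 V > 0.2 V confirms active-region operation.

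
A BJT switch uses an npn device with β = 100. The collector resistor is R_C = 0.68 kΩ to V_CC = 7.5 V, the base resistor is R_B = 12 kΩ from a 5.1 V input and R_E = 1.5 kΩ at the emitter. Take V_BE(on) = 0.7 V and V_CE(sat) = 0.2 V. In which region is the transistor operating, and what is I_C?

active; I_C ≈ 2.7 mA

Assume active. Base-emitter loop: I_B = (V_BB − V_BE)/(R_B + (β+1)R_E) = (5.1 − 0.7)/(12 + 101×1.5) = 0.0269 mA.
I_C = β·I_B = 100×0.0269 = 2.69 mA.
V_CE = V_CC − I_C·R_C − I_E·R_E = 7.5 − 2.69×0.68 − 2.72×1.5 = 1.59 V > V_CE(sat), so the active-region assumption holds.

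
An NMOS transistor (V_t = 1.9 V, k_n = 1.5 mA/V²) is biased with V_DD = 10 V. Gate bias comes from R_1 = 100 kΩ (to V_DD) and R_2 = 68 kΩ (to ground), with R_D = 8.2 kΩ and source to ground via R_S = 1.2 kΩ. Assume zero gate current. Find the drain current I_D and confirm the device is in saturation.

V_G = V_DD·R_2/(R_1+R_2) = 10×68/168 = 4.05 V.
Assume saturation: I_D = (k_n/2)(V_GS − V_t)² with V_GS = V_G − I_D·R_S = 4.05 − 1.2·I_D.
Substituting gives 1.08·I_D² − 4.87·I_D + 3.46 = 0, with roots I_D = 0.885 or 3.62 mA.
The root I_D = 3.62 mA gives V_GS = -0.297 V ≤ V_t, so take I_D = 0.885 mA.
Then V_GS = 2.99 V and V_DS = V_DD − I_D(R_D+R_S) = 10 − 0.885×9.4 = 1.68 V.
Saturation requires V_DS ≥ V_GS − V_t = 1.09 V; 1.68 ≥ 1.09 ✓.

I_D ≈ 0.88 mA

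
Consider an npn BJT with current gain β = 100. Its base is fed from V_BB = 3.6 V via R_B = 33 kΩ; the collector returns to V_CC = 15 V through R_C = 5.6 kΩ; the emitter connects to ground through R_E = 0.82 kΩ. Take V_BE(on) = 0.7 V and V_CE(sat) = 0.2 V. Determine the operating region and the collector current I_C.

saturation; I_C ≈ 2.3 mA

Assume active: I_B = (3.6 − 0.7)/(33 + 101×0.82) = 0.025 mA, I_C = β·I_B = 2.5 mA.
Then V_CE = 15 − 2.5×5.6 − 2.53×0.82 = -1.1 V < 0.2 V — the active assumption fails.
Re-solve with V_CE = 0.2 V. KCL at the emitter: V_E/R_E = (V_BB−0.7−V_E)/R_B + (V_CC−0.2−V_E)/R_C, giving V_E = 1.91 V.
I_C = (V_CC − 0.2 − V_E)/R_C = (14.8 − 1.91)/5.6 = 2.3 mA.
Check: I_B = (2.9 − 1.91)/33 = 0.0299 mA, and β·I_B = 2.99 mA > I_C, confirming saturation.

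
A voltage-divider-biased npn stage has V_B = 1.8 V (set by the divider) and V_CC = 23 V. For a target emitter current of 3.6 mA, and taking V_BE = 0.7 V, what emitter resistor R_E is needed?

V_E = V_B − V_BE = 1.8 − 0.7 = 1.1 V.
R_E = V_E / I_E = 1.1 / 3.6 = 0.306 kΩ.

R_E ≈ 0.31 kΩ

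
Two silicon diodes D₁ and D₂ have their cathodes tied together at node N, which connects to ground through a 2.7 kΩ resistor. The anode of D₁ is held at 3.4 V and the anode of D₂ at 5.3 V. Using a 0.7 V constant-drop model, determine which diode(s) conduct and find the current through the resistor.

Assume both conduct. Then node N would need to be at both 3.4−0.7 = 2.7 V and 5.3−0.7 = 4.6 V, which is impossible.
Assume only D₂ conducts: V_N = 5.3 − 0.7 = 4.6 V, so I_R = 4.6/2.7 = 1.7 mA.
Check D₁: its anode-to-cathode voltage is 3.4 − 4.6 = -1.2 V < 0.7 V, so it is off. The assumption is consistent.

Only D₂ conducts; I_R ≈ 1.7 mA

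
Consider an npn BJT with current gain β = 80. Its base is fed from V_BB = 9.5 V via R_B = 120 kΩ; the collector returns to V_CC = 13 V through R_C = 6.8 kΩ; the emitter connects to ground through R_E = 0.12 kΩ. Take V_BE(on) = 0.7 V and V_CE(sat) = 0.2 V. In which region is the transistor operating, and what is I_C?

Assume active: I_B = (9.5 − 0.7)/(120 + 81×0.12) = 0.0678 mA, I_C = β·I_B = 5.43 mA.
Then V_CE = 13 − 5.43×6.8 − 5.49×0.12 = -24.6 V < 0.2 V — the active assumption fails.
Re-solve with V_CE = 0.2 V. KCL at the emitter: V_E/R_E = (V_BB−0.7−V_E)/R_B + (V_CC−0.2−V_E)/R_C, giving V_E = 0.23 V.
I_C = (V_CC − 0.2 − V_E)/R_C = (12.8 − 0.23)/6.8 = 1.85 mA.
Check: I_B = (8.8 − 0.23)/120 = 0.0714 mA, and β·I_B = 5.71 mA > I_C, confirming saturation.

saturation; I_C ≈ 1.8 mA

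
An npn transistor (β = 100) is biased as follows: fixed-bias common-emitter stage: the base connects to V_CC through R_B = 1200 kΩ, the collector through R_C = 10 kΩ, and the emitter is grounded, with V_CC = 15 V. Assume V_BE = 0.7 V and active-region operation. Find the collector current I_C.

Base loop: V_CC = I_B·R_B + V_BE, so I_B = (15 − 0.7)/1200 kΩ = 0.0119 mA.
In the active region I_C = β·I_B = 100 × 0.0119 = 1.19 mA.
Collector loop: V_CE = V_CC − I_C·R_C = 15 − 1.19×10 = 3.08 V.
Since V_CE = 3.08 V > V_CE(sat) ≈ 0.2 V, the transistor is in the active region as assumed.

I_C ≈ 1.2 mA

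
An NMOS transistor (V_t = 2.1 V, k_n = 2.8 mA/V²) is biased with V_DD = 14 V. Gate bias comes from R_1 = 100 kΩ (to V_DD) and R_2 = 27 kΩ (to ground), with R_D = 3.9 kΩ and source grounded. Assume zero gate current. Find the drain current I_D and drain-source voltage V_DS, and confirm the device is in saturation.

I_D ≈ 1.1 mA, V_DS ≈ 9.8 V

V_G = V_DD·R_2/(R_1+R_2) = 14×27/127 = 2.98 V. With the source grounded, V_GS = V_G = 2.98 V.
Assume saturation: I_D = (k_n/2)(V_GS − V_t)² = (2.8/2)×(2.98 − 2.1)² = 1.4×0.876² = 1.08 mA.
V_DS = V_DD − I_D·R_D = 14 − 1.08×3.9 = 9.81 V.
Saturation requires V_DS ≥ V_GS − V_t = 0.876 V; 9.81 ≥ 0.876 ✓.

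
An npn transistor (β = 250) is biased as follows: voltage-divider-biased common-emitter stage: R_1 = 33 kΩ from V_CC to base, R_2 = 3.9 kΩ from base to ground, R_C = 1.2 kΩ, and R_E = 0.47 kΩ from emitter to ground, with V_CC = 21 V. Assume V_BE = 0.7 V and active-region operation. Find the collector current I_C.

I_C ≈ 3.1 mA

Thevenize the base divider: V_Th = V_CC·R_2/(R_1+R_2) = 21×3.9/36.9 = 2.22 V, R_Th = R_1‖R_2 = 3.49 kΩ.
Base-emitter loop: V_Th = I_B·R_Th + V_BE + (β+1)I_B·R_E, so I_B = (2.22 − 0.7) / (3.49 + 251×0.47) = 0.0125 mA.
I_C = β·I_B = 250×0.0125 = 3.13 mA, and I_E = (β+1)I_B = 3.14 mA.
V_CE = V_CC − I_C·R_C − I_E·R_E = 21 − 3.13×1.2 − 3.14×0.47 = 15.8 V.
V_CE = 15.8 V > 0.2 V confirms active-region operation.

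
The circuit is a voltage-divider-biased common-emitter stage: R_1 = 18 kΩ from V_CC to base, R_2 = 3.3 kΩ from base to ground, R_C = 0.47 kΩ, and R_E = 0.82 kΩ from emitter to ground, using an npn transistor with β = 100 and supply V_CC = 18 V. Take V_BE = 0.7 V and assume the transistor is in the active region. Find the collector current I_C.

Thevenize the base divider: V_Th = V_CC·R_2/(R_1+R_2) = 18×3.3/21.3 = 2.79 V, R_Th = R_1‖R_2 = 2.79 kΩ.
Base-emitter loop: V_Th = I_B·R_Th + V_BE + (β+1)I_B·R_E, so I_B = (2.79 − 0.7) / (2.79 + 101×0.82) = 0.0244 mA.
I_C = β·I_B = 100×0.0244 = 2.44 mA, and I_E = (β+1)I_B = 2.46 mA.
V_CE = V_CC − I_C·R_C − I_E·R_E = 18 − 2.44×0.47 − 2.46×0.82 = 14.8 V.
V_CE = 14.8 V > 0.2 V confirms active-region operation.

I_C ≈ 2.4 mA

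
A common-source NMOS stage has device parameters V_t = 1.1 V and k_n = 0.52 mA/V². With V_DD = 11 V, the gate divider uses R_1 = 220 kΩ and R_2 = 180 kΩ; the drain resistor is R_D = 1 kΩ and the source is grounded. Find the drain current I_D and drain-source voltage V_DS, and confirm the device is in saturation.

I_D ≈ 3.9 mA, V_DS ≈ 7.1 V

V_G = V_DD·R_2/(R_1+R_2) = 11×180/400 = 4.95 V. With the source grounded, V_GS = V_G = 4.95 V.
Assume saturation: I_D = (k_n/2)(V_GS − V_t)² = (0.52/2)×(4.95 − 1.1)² = 0.26×3.85² = 3.85 mA.
V_DS = V_DD − I_D·R_D = 11 − 3.85×1 = 7.15 V.
Saturation requires V_DS ≥ V_GS − V_t = 3.85 V; 7.15 ≥ 3.85 ✓.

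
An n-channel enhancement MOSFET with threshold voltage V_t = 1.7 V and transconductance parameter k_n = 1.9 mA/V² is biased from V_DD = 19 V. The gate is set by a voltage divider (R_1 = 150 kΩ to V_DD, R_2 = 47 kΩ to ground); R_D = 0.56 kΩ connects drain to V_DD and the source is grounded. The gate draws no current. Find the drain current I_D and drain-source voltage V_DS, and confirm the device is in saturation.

V_G = V_DD·R_2/(R_1+R_2) = 19×47/197 = 4.53 V. With the source grounded, V_GS = V_G = 4.53 V.
Assume saturation: I_D = (k_n/2)(V_GS − V_t)² = (1.9/2)×(4.53 − 1.7)² = 0.95×2.83² = 7.62 mA.
V_DS = V_DD − I_D·R_D = 19 − 7.62×0.56 = 14.7 V.
Saturation requires V_DS ≥ V_GS − V_t = 2.83 V; 14.7 ≥ 2.83 ✓.

I_D ≈ 7.6 mA, V_DS ≈ 15 V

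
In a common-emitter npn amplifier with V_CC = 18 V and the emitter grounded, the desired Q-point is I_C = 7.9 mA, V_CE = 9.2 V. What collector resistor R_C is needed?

R_C ≈ 1.1 kΩ

Collector loop: V_CC = I_C·R_C + V_CE.
R_C = (V_CC − V_CE)/I_C = (18 − 9.2)/7.9 = 1.11 kΩ.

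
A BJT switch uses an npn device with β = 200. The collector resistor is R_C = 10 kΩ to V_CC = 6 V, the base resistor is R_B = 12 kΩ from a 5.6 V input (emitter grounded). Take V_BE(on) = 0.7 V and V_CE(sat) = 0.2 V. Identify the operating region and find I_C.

saturation; I_C ≈ 0.58 mA

Assume active: I_B = (5.6 − 0.7)/12 = 0.408 mA, giving I_C = β·I_B = 81.7 mA.
But then V_CE = 6 − 81.7×10 = -811 V < V_CE(sat) = 0.2 V — impossible in the active region.
So the transistor is saturated. With V_CE = 0.2 V, I_C = (V_CC − 0.2)/R_C = 5.8/10 = 0.58 mA.
Check: β·I_B = 81.7 mA > I_C = 0.58 mA, confirming saturation.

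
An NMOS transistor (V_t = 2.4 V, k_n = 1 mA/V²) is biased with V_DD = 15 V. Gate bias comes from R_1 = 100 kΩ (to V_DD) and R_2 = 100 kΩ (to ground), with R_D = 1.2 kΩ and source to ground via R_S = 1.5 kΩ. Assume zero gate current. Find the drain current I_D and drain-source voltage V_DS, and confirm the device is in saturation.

I_D ≈ 2.1 mA, V_DS ≈ 9.5 V

V_G = V_DD·R_2/(R_1+R_2) = 15×100/200 = 7.5 V.
Assume saturation: I_D = (k_n/2)(V_GS − V_t)² with V_GS = V_G − I_D·R_S = 7.5 − 1.5·I_D.
Substituting gives 1.12·I_D² − 8.65·I_D + 13 = 0, with roots I_D = 2.05 or 5.64 mA.
The root I_D = 5.64 mA gives V_GS = -0.958 V ≤ V_t, so take I_D = 2.05 mA.
Then V_GS = 4.42 V and V_DS = V_DD − I_D(R_D+R_S) = 15 − 2.05×2.7 = 9.46 V.
Saturation requires V_DS ≥ V_GS − V_t = 2.02 V; 9.46 ≥ 2.02 ✓.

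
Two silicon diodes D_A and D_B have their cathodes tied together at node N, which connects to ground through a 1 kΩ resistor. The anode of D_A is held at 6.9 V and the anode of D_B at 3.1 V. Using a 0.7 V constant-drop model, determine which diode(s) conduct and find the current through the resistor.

Assume both conduct. Then node N would need to be at both 6.9−0.7 = 6.2 V and 3.1−0.7 = 2.4 V, which is impossible.
Assume only D_A conducts: V_N = 6.9 − 0.7 = 6.2 V, so I_R = 6.2/1 = 6.2 mA.
Check D_B: its anode-to-cathode voltage is 3.1 − 6.2 = -3.1 V < 0.7 V, so it is off. The assumption is consistent.

Only D_A conducts; I_R ≈ 6.2 mA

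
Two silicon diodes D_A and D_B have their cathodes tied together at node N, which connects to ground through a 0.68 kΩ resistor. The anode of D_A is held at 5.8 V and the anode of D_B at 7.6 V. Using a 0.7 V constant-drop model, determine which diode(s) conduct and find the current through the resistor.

Only D_B conducts; I_R ≈ 10 mA

Assume both conduct. Then node N would need to be at both 5.8−0.7 = 5.1 V and 7.6−0.7 = 6.9 V, which is impossible.
Assume only D_B conducts: V_N = 7.6 − 0.7 = 6.9 V, so I_R = 6.9/0.68 = 10.1 mA.
Check D_A: its anode-to-cathode voltage is 5.8 − 6.9 = -1.1 V < 0.7 V, so it is off. The assumption is consistent.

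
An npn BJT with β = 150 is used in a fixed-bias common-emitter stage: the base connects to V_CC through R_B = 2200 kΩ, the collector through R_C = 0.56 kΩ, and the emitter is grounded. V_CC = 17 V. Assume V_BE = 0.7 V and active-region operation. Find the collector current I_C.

Base loop: V_CC = I_B·R_B + V_BE, so I_B = (17 − 0.7)/2200 kΩ = 0.00741 mA.
In the active region I_C = β·I_B = 150 × 0.00741 = 1.11 mA.
Collector loop: V_CE = V_CC − I_C·R_C = 17 − 1.11×0.56 = 16.4 V.
Since V_CE = 16.4 V > V_CE(sat) ≈ 0.2 V, the transistor is in the active region as assumed.

I_C ≈ 1.1 mA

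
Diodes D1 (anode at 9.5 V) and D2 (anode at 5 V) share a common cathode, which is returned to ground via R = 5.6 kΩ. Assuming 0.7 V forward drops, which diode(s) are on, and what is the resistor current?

Assume both conduct. Then node N would need to be at both 9.5−0.7 = 8.8 V and 5−0.7 = 4.3 V, which is impossible.
Assume only D1 conducts: V_N = 9.5 − 0.7 = 8.8 V, so I_R = 8.8/5.6 = 1.57 mA.
Check D2: its anode-to-cathode voltage is 5 − 8.8 = -3.8 V < 0.7 V, so it is off. The assumption is consistent.

Only D1 conducts; I_R ≈ 1.6 mA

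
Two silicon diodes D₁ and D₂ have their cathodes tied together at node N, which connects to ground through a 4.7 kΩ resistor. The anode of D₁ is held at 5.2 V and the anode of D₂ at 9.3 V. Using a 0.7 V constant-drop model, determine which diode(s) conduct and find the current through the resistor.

Only D₂ conducts; I_R ≈ 1.8 mA

Assume both conduct. Then node N would need to be at both 5.2−0.7 = 4.5 V and 9.3−0.7 = 8.6 V, which is impossible.
Assume only D₂ conducts: V_N = 9.3 − 0.7 = 8.6 V, so I_R = 8.6/4.7 = 1.83 mA.
Check D₁: its anode-to-cathode voltage is 5.2 − 8.6 = -3.4 V < 0.7 V, so it is off. The assumption is consistent.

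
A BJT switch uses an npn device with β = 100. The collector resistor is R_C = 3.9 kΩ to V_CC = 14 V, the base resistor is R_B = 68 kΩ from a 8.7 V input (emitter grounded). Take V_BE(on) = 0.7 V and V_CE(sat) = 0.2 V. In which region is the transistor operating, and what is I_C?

saturation; I_C ≈ 3.5 mA

Assume active: I_B = (8.7 − 0.7)/68 = 0.118 mA, giving I_C = β·I_B = 11.8 mA.
But then V_CE = 14 − 11.8×3.9 = -31.9 V < V_CE(sat) = 0.2 V — impossible in the active region.
So the transistor is saturated. With V_CE = 0.2 V, I_C = (V_CC − 0.2)/R_C = 13.8/3.9 = 3.54 mA.
Check: β·I_B = 11.8 mA > I_C = 3.54 mA, confirming saturation.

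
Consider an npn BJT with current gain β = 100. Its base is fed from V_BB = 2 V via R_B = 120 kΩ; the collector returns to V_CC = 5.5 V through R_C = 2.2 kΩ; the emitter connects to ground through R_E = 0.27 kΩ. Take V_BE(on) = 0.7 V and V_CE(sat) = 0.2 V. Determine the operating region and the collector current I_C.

Assume active. Base-emitter loop: I_B = (V_BB − V_BE)/(R_B + (β+1)R_E) = (2 − 0.7)/(120 + 101×0.27) = 0.00883 mA.
I_C = β·I_B = 100×0.00883 = 0.883 mA.
V_CE = V_CC − I_C·R_C − I_E·R_E = 5.5 − 0.883×2.2 − 0.892×0.27 = 3.32 V > V_CE(sat), so the active-region assumption holds.

active; I_C ≈ 0.88 mA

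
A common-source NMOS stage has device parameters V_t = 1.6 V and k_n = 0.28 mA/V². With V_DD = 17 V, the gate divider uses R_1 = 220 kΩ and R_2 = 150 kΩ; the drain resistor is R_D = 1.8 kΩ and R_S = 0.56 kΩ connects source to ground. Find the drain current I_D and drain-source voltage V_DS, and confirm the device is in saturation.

I_D ≈ 2.3 mA, V_DS ≈ 12 V

V_G = V_DD·R_2/(R_1+R_2) = 17×150/370 = 6.89 V.
Assume saturation: I_D = (k_n/2)(V_GS − V_t)² with V_GS = V_G − I_D·R_S = 6.89 − 0.56·I_D.
Substituting gives 0.0439·I_D² − 1.83·I_D + 3.92 = 0, with roots I_D = 2.27 or 39.4 mA.
The root I_D = 39.4 mA gives V_GS = -15.2 V ≤ V_t, so take I_D = 2.27 mA.
Then V_GS = 5.62 V and V_DS = V_DD − I_D(R_D+R_S) = 17 − 2.27×2.36 = 11.7 V.
Saturation requires V_DS ≥ V_GS − V_t = 4.02 V; 11.7 ≥ 4.02 ✓.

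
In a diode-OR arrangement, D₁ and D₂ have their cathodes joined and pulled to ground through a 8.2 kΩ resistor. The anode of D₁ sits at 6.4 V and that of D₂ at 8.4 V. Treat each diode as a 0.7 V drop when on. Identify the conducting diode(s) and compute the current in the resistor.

Only D₂ conducts; I_R ≈ 0.94 mA

Assume both conduct. Then node N would need to be at both 6.4−0.7 = 5.7 V and 8.4−0.7 = 7.7 V, which is impossible.
Assume only D₂ conducts: V_N = 8.4 − 0.7 = 7.7 V, so I_R = 7.7/8.2 = 0.939 mA.
Check D₁: its anode-to-cathode voltage is 6.4 − 7.7 = -1.3 V < 0.7 V, so it is off. The assumption is consistent.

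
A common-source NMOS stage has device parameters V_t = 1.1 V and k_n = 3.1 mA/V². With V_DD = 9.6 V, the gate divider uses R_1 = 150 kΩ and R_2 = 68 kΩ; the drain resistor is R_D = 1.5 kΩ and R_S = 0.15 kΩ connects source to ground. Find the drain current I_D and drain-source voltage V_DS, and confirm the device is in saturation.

V_G = V_DD·R_2/(R_1+R_2) = 9.6×68/218 = 2.99 V.
Assume saturation: I_D = (k_n/2)(V_GS − V_t)² with V_GS = V_G − I_D·R_S = 2.99 − 0.15·I_D.
Substituting gives 0.0349·I_D² − 1.88·I_D + 5.56 = 0, with roots I_D = 3.14 or 50.8 mA.
The root I_D = 50.8 mA gives V_GS = -4.62 V ≤ V_t, so take I_D = 3.14 mA.
Then V_GS = 2.52 V and V_DS = V_DD − I_D(R_D+R_S) = 9.6 − 3.14×1.65 = 4.42 V.
Saturation requires V_DS ≥ V_GS − V_t = 1.42 V; 4.42 ≥ 1.42 ✓.

I_D ≈ 3.1 mA, V_DS ≈ 4.4 V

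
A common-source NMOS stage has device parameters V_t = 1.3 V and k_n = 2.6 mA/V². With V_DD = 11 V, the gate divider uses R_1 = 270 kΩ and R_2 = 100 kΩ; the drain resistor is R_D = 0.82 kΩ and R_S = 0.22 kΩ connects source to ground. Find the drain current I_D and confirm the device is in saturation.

V_G = V_DD·R_2/(R_1+R_2) = 11×100/370 = 2.97 V.
Assume saturation: I_D = (k_n/2)(V_GS − V_t)² with V_GS = V_G − I_D·R_S = 2.97 − 0.22·I_D.
Substituting gives 0.0629·I_D² − 1.96·I_D + 3.64 = 0, with roots I_D = 1.99 or 29.1 mA.
The root I_D = 29.1 mA gives V_GS = -3.43 V ≤ V_t, so take I_D = 1.99 mA.
Then V_GS = 2.54 V and V_DS = V_DD − I_D(R_D+R_S) = 11 − 1.99×1.04 = 8.93 V.
Saturation requires V_DS ≥ V_GS − V_t = 1.24 V; 8.93 ≥ 1.24 ✓.

I_D ≈ 2 mA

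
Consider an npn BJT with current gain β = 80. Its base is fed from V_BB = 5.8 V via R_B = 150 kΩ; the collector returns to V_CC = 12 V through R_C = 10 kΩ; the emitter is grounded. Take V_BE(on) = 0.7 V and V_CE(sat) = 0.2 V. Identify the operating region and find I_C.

saturation; I_C ≈ 1.2 mA

Assume active: I_B = (5.8 − 0.7)/150 = 0.034 mA, giving I_C = β·I_B = 2.72 mA.
But then V_CE = 12 − 2.72×10 = -15.2 V < V_CE(sat) = 0.2 V — impossible in the active region.
So the transistor is saturated. With V_CE = 0.2 V, I_C = (V_CC − 0.2)/R_C = 11.8/10 = 1.18 mA.
Check: β·I_B = 2.72 mA > I_C = 1.18 mA, confirming saturation.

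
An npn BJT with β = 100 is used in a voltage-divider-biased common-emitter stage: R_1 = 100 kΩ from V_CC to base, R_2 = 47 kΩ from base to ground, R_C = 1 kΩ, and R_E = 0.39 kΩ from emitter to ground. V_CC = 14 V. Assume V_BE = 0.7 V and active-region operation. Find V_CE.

V_CE ≈ 6.6 V

Thevenize the base divider: V_Th = V_CC·R_2/(R_1+R_2) = 14×47/147 = 4.48 V, R_Th = R_1‖R_2 = 32 kΩ.
Base-emitter loop: V_Th = I_B·R_Th + V_BE + (β+1)I_B·R_E, so I_B = (4.48 − 0.7) / (32 + 101×0.39) = 0.0529 mA.
I_C = β·I_B = 100×0.0529 = 5.29 mA, and I_E = (β+1)I_B = 5.34 mA.
V_CE = V_CC − I_C·R_C − I_E·R_E = 14 − 5.29×1 − 5.34×0.39 = 6.62 V.
V_CE = 6.62 V > 0.2 V confirms active-region operation.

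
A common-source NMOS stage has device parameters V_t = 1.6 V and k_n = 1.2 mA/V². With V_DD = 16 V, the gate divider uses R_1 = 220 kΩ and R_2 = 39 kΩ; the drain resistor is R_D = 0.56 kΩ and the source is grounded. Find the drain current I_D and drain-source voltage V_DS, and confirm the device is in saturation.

I_D ≈ 0.39 mA, V_DS ≈ 16 V

V_G = V_DD·R_2/(R_1+R_2) = 16×39/259 = 2.41 V. With the source grounded, V_GS = V_G = 2.41 V.
Assume saturation: I_D = (k_n/2)(V_GS − V_t)² = (1.2/2)×(2.41 − 1.6)² = 0.6×0.809² = 0.393 mA.
V_DS = V_DD − I_D·R_D = 16 − 0.393×0.56 = 15.8 V.
Saturation requires V_DS ≥ V_GS − V_t = 0.809 V; 15.8 ≥ 0.809 ✓.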